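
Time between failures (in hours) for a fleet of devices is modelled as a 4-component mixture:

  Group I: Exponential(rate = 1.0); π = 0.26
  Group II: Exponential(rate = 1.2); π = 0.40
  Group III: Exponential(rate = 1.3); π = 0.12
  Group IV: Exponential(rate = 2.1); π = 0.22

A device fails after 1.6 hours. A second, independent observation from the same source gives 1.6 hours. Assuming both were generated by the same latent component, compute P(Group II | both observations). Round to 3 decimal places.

0.453

The responsibility of component k is π_k f_k(x) divided by Σ_j π_j f_j(x).
Since both observations come from the same component, the likelihood for component k is f_k(x₁)·f_k(x₂).
  L_I = [0.201897] × [0.201897] = 0.0407622
  L_II = [0.175928] × [0.175928] = 0.0309508
  L_III = [0.162409] × [0.162409] = 0.0263768
  L_IV = [0.072944] × [0.072944] = 0.00532083
Unnormalised posteriors:
  π_I·L_I = 0.26 × 0.0407622 = 0.0105982
  π_II·L_II = 0.40 × 0.0309508 = 0.0123803
  π_III·L_III = 0.12 × 0.0263768 = 0.00316521
  π_IV·L_IV = 0.22 × 0.00532083 = 0.00117058
Normaliser: 0.0105982 + 0.0123803 + 0.00316521 + 0.00117058 = 0.0273143
Responsibility of Group II: 0.0123803 / 0.0273143 ≈ 0.453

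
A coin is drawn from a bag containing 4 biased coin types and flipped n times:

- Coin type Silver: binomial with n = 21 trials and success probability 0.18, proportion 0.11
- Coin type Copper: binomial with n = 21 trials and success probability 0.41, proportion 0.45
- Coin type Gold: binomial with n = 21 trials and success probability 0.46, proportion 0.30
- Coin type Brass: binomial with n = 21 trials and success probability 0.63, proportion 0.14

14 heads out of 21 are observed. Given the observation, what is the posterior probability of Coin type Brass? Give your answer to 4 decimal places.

0.6345

Posterior ∝ prior × likelihood, so P(k | x) ∝ π_k f_k(x); normalise over all components.
Binomial probabilities:
  f_Silver = C(21,14)·0.18^14·0.82^7 = 116280·3.74813e-11·0.249285 = 1.08647e-06
  f_Copper = C(21,14)·0.41^14·0.59^7 = 116280·3.79292e-06·0.0248865 = 0.010976
  f_Gold = C(21,14)·0.46^14·0.54^7 = 116280·1.89937e-05·0.0133893 = 0.0295713
  f_Brass = C(21,14)·0.63^14·0.37^7 = 116280·0.00155156·0.000949319 = 0.171271
Weight by the priors:
  π_Silver·f_Silver = 0.11 × 1.08647e-06 = 1.19512e-07
  π_Copper·f_Copper = 0.45 × 0.010976 = 0.00493919
  π_Gold·f_Gold = 0.30 × 0.0295713 = 0.0088714
  π_Brass·f_Brass = 0.14 × 0.171271 = 0.023978
Sum: 1.19512e-07 + 0.00493919 + 0.0088714 + 0.023978 = 0.0377887
P(Coin type Brass | the observation) ≈ 0.6345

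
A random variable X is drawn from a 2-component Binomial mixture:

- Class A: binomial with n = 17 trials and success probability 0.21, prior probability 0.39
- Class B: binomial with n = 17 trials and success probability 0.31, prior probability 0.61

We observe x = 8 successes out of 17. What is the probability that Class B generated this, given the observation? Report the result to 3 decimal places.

0.913

Apply Bayes' rule: the posterior for each component is proportional to its prior times its likelihood at x.
Binomial probabilities:
  p_A = C(17,8)·0.21^8·0.79^9 = 24310·3.78229e-06·0.119852 = 0.01102
  p_B = C(17,8)·0.31^8·0.69^9 = 24310·8.52891e-05·0.0354521 = 0.0735056
Unnormalised posteriors:
  P(Z=A)·p_A = 0.39 × 0.01102 = 0.00429782
  P(Z=B)·p_B = 0.61 × 0.0735056 = 0.0448384
Denominator: 0.00429782 + 0.0448384 = 0.0491362
So the posterior for Class B is 0.0448384 / 0.0491362 ≈ 0.913.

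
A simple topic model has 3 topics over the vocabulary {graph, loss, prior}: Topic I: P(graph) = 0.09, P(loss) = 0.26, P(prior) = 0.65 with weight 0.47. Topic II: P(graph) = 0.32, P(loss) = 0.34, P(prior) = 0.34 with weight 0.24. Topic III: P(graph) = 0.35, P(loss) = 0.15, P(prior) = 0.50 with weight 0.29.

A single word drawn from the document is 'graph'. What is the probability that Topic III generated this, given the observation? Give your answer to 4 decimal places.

P(component k | x) = π_k·f_k(x) / marginal(x), where marginal(x) = Σ_j π_j·f_j(x).
Component likelihoods at x = 'graph':
  p_I = P(graph | comp) = 0.09
  p_II = P(graph | comp) = 0.32
  p_III = P(graph | comp) = 0.35
Prior × likelihood for each component:
  π_I·p_I = 0.47 × 0.09 = 0.0423
  π_II·p_II = 0.24 × 0.32 = 0.0768
  π_III·p_III = 0.29 × 0.35 = 0.1015
Evidence: 0.0423 + 0.0768 + 0.1015 = 0.2206
P(Topic III | 'graph') ≈ 0.4601

0.4601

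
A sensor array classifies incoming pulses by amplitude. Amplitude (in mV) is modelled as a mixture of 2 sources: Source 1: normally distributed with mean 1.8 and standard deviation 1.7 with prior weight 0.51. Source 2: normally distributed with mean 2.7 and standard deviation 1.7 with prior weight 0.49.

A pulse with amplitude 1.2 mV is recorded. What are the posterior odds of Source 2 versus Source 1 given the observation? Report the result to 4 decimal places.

Posterior odds = (π_i f_i(x)) / (π_j f_j(x)); the normalising sum cancels.
Normal densities:
  p_1 = (1/(1.7·√(2π)))·exp(−(1.2−1.8)²/(2·1.7²)) = 0.234672·exp(-0.06228) = 0.220502
  p_2 = (1/(1.7·√(2π)))·exp(−(1.2−2.7)²/(2·1.7²)) = 0.234672·exp(-0.38927) = 0.159002
Odds = (0.49/0.51) × (0.159002/0.220502) = 0.960784 × 0.721091 ≈ 0.6928

0.6928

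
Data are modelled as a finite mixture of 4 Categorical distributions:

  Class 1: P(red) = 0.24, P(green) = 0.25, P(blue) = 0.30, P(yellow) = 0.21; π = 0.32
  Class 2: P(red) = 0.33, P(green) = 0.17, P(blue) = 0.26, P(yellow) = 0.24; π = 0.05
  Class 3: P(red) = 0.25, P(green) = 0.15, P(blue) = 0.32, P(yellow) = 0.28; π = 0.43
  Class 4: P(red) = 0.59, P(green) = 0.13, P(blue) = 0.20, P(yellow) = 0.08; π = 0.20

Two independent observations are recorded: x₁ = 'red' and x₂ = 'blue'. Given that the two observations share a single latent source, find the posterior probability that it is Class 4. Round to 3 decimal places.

Apply Bayes' rule: the posterior for each component is proportional to its prior times its likelihood at x.
Since both observations come from the same component, the likelihood for component k is f_k(x₁)·f_k(x₂).
  f_1 = [0.24] × [0.3] = 0.072
  f_2 = [0.33] × [0.26] = 0.0858
  f_3 = [0.25] × [0.32] = 0.08
  f_4 = [0.59] × [0.2] = 0.118
Unnormalised posteriors:
  P(Z=1)·f_1 = 0.32 × 0.072 = 0.02304
  P(Z=2)·f_2 = 0.05 × 0.0858 = 0.00429
  P(Z=3)·f_3 = 0.43 × 0.08 = 0.0344
  P(Z=4)·f_4 = 0.20 × 0.118 = 0.0236
Evidence: 0.02304 + 0.00429 + 0.0344 + 0.0236 = 0.08533
Responsibility of Class 4: 0.0236 / 0.08533 ≈ 0.277

0.277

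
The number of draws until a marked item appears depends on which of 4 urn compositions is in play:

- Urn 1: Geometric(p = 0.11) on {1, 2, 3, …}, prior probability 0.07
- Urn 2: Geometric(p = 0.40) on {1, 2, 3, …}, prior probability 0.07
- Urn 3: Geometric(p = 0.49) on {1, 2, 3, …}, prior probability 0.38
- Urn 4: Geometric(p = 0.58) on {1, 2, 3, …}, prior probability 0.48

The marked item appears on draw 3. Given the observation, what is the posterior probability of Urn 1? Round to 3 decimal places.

0.054

P(component k | x) = P(Z=k)·f_k(x) / marginal(x), where marginal(x) = Σ_j P(Z=j)·f_j(x).
Geometric probabilities:
  p_1 = 0.11·(1−0.11)^2 = 0.11·0.7921 = 0.087131
  p_2 = 0.40·(1−0.40)^2 = 0.40·0.36 = 0.144
  p_3 = 0.49·(1−0.49)^2 = 0.49·0.2601 = 0.127449
  p_4 = 0.58·(1−0.58)^2 = 0.58·0.1764 = 0.102312
Weight by the priors:
  P(Z=1)·p_1 = 0.07 × 0.087131 = 0.00609917
  P(Z=2)·p_2 = 0.07 × 0.144 = 0.01008
  P(Z=3)·p_3 = 0.38 × 0.127449 = 0.0484306
  P(Z=4)·p_4 = 0.48 × 0.102312 = 0.0491098
Sum: 0.00609917 + 0.01008 + 0.0484306 + 0.0491098 = 0.11372
P(Urn 1 | data) ≈ 0.054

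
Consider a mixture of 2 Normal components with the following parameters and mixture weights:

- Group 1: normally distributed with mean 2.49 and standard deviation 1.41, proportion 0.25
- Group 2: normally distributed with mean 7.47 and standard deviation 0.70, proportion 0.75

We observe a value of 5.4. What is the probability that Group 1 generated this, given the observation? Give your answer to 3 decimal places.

Posterior ∝ prior × likelihood, so P(k | x) ∝ π_k f_k(x); normalise over all components.
Normal densities:
  L_1 = 0.0336338
  L_2 = 0.00719326
Unnormalised posteriors:
  π_1·L_1 = 0.25 × 0.0336338 = 0.00840844
  π_2·L_2 = 0.75 × 0.00719326 = 0.00539495
Denominator: 0.00840844 + 0.00539495 = 0.0138034
So the posterior for Group 1 is 0.00840844 / 0.0138034 ≈ 0.609.

0.609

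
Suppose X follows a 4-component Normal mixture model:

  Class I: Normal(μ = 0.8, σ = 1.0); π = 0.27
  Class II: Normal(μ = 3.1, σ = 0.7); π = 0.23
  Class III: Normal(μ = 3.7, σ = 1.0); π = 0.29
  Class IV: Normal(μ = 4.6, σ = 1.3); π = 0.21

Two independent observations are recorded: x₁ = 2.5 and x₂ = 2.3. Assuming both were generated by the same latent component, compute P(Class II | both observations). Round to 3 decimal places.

The responsibility of component k is P(Z=k) f_k(x) divided by Σ_j P(Z=j) f_j(x).
Since both observations come from the same component, the likelihood for component k is f_k(x₁)·f_k(x₂).
  L_I = [0.0940491] × [0.129518] = 0.012181
  L_II = [0.394707] × [0.296614] = 0.117076
  L_III = [0.194186] × [0.149727] = 0.029075
  L_IV = [0.0832392] × [0.064159] = 0.00534054
Weight by the priors:
  P(Z=I)·L_I = 0.27 × 0.012181 = 0.00328887
  P(Z=II)·L_II = 0.23 × 0.117076 = 0.0269274
  P(Z=III)·L_III = 0.29 × 0.029075 = 0.00843175
  P(Z=IV)·L_IV = 0.21 × 0.00534054 = 0.00112151
Sum: 0.00328887 + 0.0269274 + 0.00843175 + 0.00112151 = 0.0397695
Responsibility of Class II: 0.0269274 / 0.0397695 ≈ 0.677

0.677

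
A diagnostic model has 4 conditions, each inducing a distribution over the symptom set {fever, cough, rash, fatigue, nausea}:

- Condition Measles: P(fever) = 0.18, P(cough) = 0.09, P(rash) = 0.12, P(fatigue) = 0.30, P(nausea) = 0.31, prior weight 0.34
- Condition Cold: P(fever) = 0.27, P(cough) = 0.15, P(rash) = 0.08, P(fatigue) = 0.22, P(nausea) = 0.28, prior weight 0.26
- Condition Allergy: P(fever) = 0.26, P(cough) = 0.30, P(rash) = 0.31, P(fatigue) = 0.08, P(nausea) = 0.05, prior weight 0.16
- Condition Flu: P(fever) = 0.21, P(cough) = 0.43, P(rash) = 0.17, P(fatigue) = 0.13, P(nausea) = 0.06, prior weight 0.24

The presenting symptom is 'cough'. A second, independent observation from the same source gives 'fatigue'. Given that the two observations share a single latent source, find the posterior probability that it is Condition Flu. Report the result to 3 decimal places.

Posterior ∝ prior × likelihood, so P(k | x) ∝ π_k f_k(x); normalise over all components.
Since both observations come from the same component, the likelihood for component k is f_k(x₁)·f_k(x₂).
  L_Measles = [P(cough | comp) = 0.09] × [0.3] = 0.027
  L_Cold = [P(cough | comp) = 0.15] × [0.22] = 0.033
  L_Allergy = [P(cough | comp) = 0.30] × [0.08] = 0.024
  L_Flu = [P(cough | comp) = 0.43] × [0.13] = 0.0559
Unnormalised posteriors:
  π_Measles·L_Measles = 0.34 × 0.027 = 0.00918
  π_Cold·L_Cold = 0.26 × 0.033 = 0.00858
  π_Allergy·L_Allergy = 0.16 × 0.024 = 0.00384
  π_Flu·L_Flu = 0.24 × 0.0559 = 0.013416
Evidence: 0.00918 + 0.00858 + 0.00384 + 0.013416 = 0.035016
P(Condition Flu | x₁,x₂) ≈ 0.383

0.383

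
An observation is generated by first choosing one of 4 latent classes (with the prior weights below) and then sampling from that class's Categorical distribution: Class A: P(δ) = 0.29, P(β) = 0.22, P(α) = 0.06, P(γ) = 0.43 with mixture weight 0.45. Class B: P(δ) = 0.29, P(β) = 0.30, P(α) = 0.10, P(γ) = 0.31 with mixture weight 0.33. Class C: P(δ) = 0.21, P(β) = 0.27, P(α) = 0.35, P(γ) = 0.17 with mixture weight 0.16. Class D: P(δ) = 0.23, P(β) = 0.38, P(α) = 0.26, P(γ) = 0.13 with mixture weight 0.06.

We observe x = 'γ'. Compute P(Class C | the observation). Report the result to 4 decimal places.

0.0822

By Bayes' theorem, P(k | x) = π_k f_k(x) / Σ_j π_j f_j(x).
Categorical probabilities:
  p_A = P(γ | comp) = 0.43
  p_B = P(γ | comp) = 0.31
  p_C = P(γ | comp) = 0.17
  p_D = P(γ | comp) = 0.13
Weight by the priors:
  π_A·p_A = 0.45 × 0.43 = 0.1935
  π_B·p_B = 0.33 × 0.31 = 0.1023
  π_C·p_C = 0.16 × 0.17 = 0.0272
  π_D·p_D = 0.06 × 0.13 = 0.0078
Normaliser: 0.1935 + 0.1023 + 0.0272 + 0.0078 = 0.3308
So the posterior for Class C is 0.0272 / 0.3308 ≈ 0.0822.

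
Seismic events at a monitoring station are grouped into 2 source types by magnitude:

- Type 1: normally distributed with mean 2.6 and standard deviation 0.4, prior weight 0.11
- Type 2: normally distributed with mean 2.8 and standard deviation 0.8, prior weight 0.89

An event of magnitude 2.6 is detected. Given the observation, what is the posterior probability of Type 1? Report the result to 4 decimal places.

The responsibility of component k is π_k f_k(x) divided by Σ_j π_j f_j(x).
Evaluate each component's likelihood at the observed value:
  L_1 = (1/(0.4·√(2π)))·exp(−(2.6−2.6)²/(2·0.4²)) = 0.997356·exp(-0.00000) = 0.997356
  L_2 = (1/(0.8·√(2π)))·exp(−(2.6−2.8)²/(2·0.8²)) = 0.498678·exp(-0.03125) = 0.483335
Multiply by the mixture weights:
  π_1·L_1 = 0.11 × 0.997356 = 0.109709
  π_2·L_2 = 0.89 × 0.483335 = 0.430168
Normaliser: 0.109709 + 0.430168 = 0.539877
So the posterior for Type 1 is 0.109709 / 0.539877 ≈ 0.2032.

0.2032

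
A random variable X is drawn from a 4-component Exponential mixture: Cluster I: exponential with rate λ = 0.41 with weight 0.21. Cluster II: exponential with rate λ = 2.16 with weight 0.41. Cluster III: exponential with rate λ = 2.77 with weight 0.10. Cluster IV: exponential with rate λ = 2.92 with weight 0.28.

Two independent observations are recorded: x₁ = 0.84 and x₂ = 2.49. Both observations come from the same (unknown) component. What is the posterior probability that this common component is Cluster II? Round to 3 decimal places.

0.135

Apply Bayes' rule: the posterior for each component is proportional to its prior times its likelihood at x.
Since both observations come from the same component, the likelihood for component k is f_k(x₁)·f_k(x₂).
  p_I = [0.41·e^(−0.41·0.84) = 0.41·e^(−0.3444) = 0.290545] × [0.147711] = 0.0429166
  p_II = [2.16·e^(−2.16·0.84) = 2.16·e^(−1.8144) = 0.351941] × [0.00996883] = 0.00350844
  p_III = [2.77·e^(−2.77·0.84) = 2.77·e^(−2.3268) = 0.270373] × [0.00279911] = 0.000756805
  p_IV = [2.92·e^(−2.92·0.84) = 2.92·e^(−2.4528) = 0.251273] × [0.00203102] = 0.00051034
Weight by the priors:
  P(Z=I)·p_I = 0.21 × 0.0429166 = 0.00901249
  P(Z=II)·p_II = 0.41 × 0.00350844 = 0.00143846
  P(Z=III)·p_III = 0.10 × 0.000756805 = 7.56805e-05
  P(Z=IV)·p_IV = 0.28 × 0.00051034 = 0.000142895
Evidence: 0.00901249 + 0.00143846 + 7.56805e-05 + 0.000142895 = 0.0106695
So the posterior for Cluster II is 0.00143846 / 0.0106695 ≈ 0.135.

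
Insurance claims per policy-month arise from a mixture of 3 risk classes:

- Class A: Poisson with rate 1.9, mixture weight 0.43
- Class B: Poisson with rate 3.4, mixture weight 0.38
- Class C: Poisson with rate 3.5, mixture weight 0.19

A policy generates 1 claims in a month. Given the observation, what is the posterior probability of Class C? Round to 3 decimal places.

Posterior ∝ prior × likelihood, so P(k | x) ∝ π_k f_k(x); normalise over all components.
Poisson probabilities:
  L_A = 0.28418
  L_B = 0.113469
  L_C = 0.105691
Weight by the priors:
  π_A·L_A = 0.43 × 0.28418 = 0.122198
  π_B·L_B = 0.38 × 0.113469 = 0.0431183
  π_C·L_C = 0.19 × 0.105691 = 0.0200813
Marginal: 0.122198 + 0.0431183 + 0.0200813 = 0.185397
So the posterior for Class C is 0.0200813 / 0.185397 ≈ 0.108.

0.108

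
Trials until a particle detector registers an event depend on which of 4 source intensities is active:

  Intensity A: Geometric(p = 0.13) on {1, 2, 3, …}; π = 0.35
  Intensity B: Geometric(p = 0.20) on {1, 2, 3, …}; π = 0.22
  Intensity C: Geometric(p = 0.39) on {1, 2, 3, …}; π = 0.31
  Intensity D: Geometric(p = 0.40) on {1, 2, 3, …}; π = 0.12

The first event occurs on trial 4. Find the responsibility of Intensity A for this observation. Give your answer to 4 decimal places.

0.3318

Posterior ∝ prior × likelihood, so P(k | x) ∝ w_k f_k(x); normalise over all components.
Geometric probabilities:
  L_A = 0.13·(1−0.13)^3 = 0.13·0.658503 = 0.0856054
  L_B = 0.20·(1−0.20)^3 = 0.20·0.512 = 0.1024
  L_C = 0.39·(1−0.39)^3 = 0.39·0.226981 = 0.0885226
  L_D = 0.40·(1−0.40)^3 = 0.40·0.216 = 0.0864
Prior × likelihood for each component:
  w_A·L_A = 0.35 × 0.0856054 = 0.0299619
  w_B·L_B = 0.22 × 0.1024 = 0.022528
  w_C·L_C = 0.31 × 0.0885226 = 0.027442
  w_D·L_D = 0.12 × 0.0864 = 0.010368
Evidence: 0.0299619 + 0.022528 + 0.027442 + 0.010368 = 0.0902999
P(Intensity A | data) = 0.0299619 / 0.0902999 ≈ 0.3318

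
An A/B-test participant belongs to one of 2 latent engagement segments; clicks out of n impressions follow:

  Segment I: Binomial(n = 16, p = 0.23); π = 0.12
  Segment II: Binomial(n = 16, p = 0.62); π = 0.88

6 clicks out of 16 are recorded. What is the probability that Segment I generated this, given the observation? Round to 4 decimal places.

0.2932

By Bayes' theorem, P(k | x) = π_k f_k(x) / Σ_j π_j f_j(x).
Binomial probabilities:
  L_I = C(16,6)·0.23^6·0.77^10 = 8008·0.000148036·0.0732668 = 0.0868557
  L_II = C(16,6)·0.62^6·0.38^10 = 8008·0.0568002·6.27821e-05 = 0.0285568
Unnormalised posteriors:
  π_I·L_I = 0.12 × 0.0868557 = 0.0104227
  π_II·L_II = 0.88 × 0.0285568 = 0.02513
Evidence: 0.0104227 + 0.02513 = 0.0355527
So the posterior for Segment I is 0.0104227 / 0.0355527 ≈ 0.2932.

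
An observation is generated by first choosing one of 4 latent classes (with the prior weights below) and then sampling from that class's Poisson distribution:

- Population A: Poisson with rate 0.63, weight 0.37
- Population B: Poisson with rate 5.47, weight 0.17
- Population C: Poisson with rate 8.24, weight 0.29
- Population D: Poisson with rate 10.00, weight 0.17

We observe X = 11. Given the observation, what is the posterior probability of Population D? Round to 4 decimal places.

0.4347

P(component k | x) = w_k·f_k(x) / marginal(x), where marginal(x) = Σ_j w_j·f_j(x).
Component likelihoods at x = 11:
  L_A = 8.27913e-11
  L_B = 0.0138393
  L_C = 0.0786063
  L_D = 0.113736
Weight by the priors:
  w_A·L_A = 0.37 × 8.27913e-11 = 3.06328e-11
  w_B·L_B = 0.17 × 0.0138393 = 0.00235268
  w_C·L_C = 0.29 × 0.0786063 = 0.0227958
  w_D·L_D = 0.17 × 0.113736 = 0.0193352
Marginal: 3.06328e-11 + 0.00235268 + 0.0227958 + 0.0193352 = 0.0444837
P(Population D | data) ≈ 0.4347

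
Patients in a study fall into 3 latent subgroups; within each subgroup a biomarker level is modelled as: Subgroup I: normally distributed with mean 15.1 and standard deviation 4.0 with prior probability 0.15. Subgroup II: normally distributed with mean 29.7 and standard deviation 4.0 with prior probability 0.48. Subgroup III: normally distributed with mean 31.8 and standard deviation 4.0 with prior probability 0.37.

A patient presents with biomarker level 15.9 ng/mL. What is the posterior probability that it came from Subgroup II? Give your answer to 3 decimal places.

0.008

Posterior ∝ prior × likelihood, so P(k | x) ∝ π_k f_k(x); normalise over all components.
Evaluate each component's likelihood at the observed value:
  f_I = (1/(4.0·√(2π)))·exp(−(15.9−15.1)²/(2·4.0²)) = 0.099736·exp(-0.02000) = 0.0977607
  f_II = (1/(4.0·√(2π)))·exp(−(15.9−29.7)²/(2·4.0²)) = 0.099736·exp(-5.95125) = 0.00025957
  f_III = (1/(4.0·√(2π)))·exp(−(15.9−31.8)²/(2·4.0²)) = 0.099736·exp(-7.90031) = 3.69648e-05
Multiply by the mixture weights:
  π_I·f_I = 0.15 × 0.0977607 = 0.0146641
  π_II·f_II = 0.48 × 0.00025957 = 0.000124594
  π_III·f_III = 0.37 × 3.69648e-05 = 1.3677e-05
Sum: 0.0146641 + 0.000124594 + 1.3677e-05 = 0.0148024
Responsibility of Subgroup II: 0.000124594 / 0.0148024 ≈ 0.008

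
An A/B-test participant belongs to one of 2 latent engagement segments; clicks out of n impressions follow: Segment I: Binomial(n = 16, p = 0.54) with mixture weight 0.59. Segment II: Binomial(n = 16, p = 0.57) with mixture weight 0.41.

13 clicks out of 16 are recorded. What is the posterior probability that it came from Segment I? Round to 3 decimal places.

P(component k | x) = π_k·f_k(x) / marginal(x), where marginal(x) = Σ_j π_j·f_j(x).
Binomial probabilities:
  p_I = 0.0180959
  p_II = 0.0298515
Weight by the priors:
  π_I·p_I = 0.59 × 0.0180959 = 0.0106766
  π_II·p_II = 0.41 × 0.0298515 = 0.0122391
Denominator: 0.0106766 + 0.0122391 = 0.0229157
So the posterior for Segment I is 0.0106766 / 0.0229157 ≈ 0.466.

0.466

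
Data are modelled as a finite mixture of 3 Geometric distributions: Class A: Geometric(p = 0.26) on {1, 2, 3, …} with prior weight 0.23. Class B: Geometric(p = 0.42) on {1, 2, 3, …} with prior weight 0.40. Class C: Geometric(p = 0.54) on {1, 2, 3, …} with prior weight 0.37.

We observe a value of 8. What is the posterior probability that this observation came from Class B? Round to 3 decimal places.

By Bayes' theorem, P(k | x) = w_k f_k(x) / Σ_j w_j f_j(x).
Geometric probabilities:
  L_A = 0.26·(1−0.26)^7 = 0.26·0.121513 = 0.0315933
  L_B = 0.42·(1−0.42)^7 = 0.42·0.0220798 = 0.00927353
  L_C = 0.54·(1−0.54)^7 = 0.54·0.00435818 = 0.00235342
Prior × likelihood for each component:
  w_A·L_A = 0.23 × 0.0315933 = 0.00726647
  w_B·L_B = 0.40 × 0.00927353 = 0.00370941
  w_C·L_C = 0.37 × 0.00235342 = 0.000870764
Evidence: 0.00726647 + 0.00370941 + 0.000870764 = 0.0118466
P(Class B | x) ≈ 0.313

0.313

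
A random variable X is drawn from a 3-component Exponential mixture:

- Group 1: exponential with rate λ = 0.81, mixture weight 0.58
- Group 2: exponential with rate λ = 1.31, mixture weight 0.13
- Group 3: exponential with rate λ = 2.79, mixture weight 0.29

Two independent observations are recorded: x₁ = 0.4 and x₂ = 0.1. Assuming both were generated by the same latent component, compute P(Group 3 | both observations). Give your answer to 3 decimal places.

By Bayes' theorem, P(k | x) = π_k f_k(x) / Σ_j π_j f_j(x).
Since both observations come from the same component, the likelihood for component k is f_k(x₁)·f_k(x₂).
  f_1 = [0.81·e^(−0.81·0.4) = 0.81·e^(−0.3240) = 0.585833] × [0.746977] = 0.437603
  f_2 = [1.31·e^(−1.31·0.4) = 1.31·e^(−0.5240) = 0.775713] × [1.14916] = 0.891415
  f_3 = [2.79·e^(−2.79·0.4) = 2.79·e^(−1.1160) = 0.913969] × [2.11075] = 1.92916
Unnormalised posteriors:
  π_1·f_1 = 0.58 × 0.437603 = 0.25381
  π_2·f_2 = 0.13 × 0.891415 = 0.115884
  π_3·f_3 = 0.29 × 1.92916 = 0.559456
Sum: 0.25381 + 0.115884 + 0.559456 = 0.929149
P(Group 3 | x) = 0.559456 / 0.929149 ≈ 0.602

0.602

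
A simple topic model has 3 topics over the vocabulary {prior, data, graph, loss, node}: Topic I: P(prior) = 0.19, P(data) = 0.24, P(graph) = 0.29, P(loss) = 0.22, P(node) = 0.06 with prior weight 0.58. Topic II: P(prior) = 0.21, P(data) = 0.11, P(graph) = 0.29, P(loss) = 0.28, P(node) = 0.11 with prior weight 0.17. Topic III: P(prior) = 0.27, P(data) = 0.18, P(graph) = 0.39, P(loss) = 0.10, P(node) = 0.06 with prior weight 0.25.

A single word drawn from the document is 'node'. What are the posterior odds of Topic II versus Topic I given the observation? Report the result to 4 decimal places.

Posterior odds = (π_i f_i(x)) / (π_j f_j(x)); the normalising sum cancels.
Component likelihoods at x = 'node':
  L_I = P(node | comp) = 0.06
  L_II = P(node | comp) = 0.11
  L_III = P(node | comp) = 0.06
0.0187 / 0.0348 ≈ 0.5374

0.5374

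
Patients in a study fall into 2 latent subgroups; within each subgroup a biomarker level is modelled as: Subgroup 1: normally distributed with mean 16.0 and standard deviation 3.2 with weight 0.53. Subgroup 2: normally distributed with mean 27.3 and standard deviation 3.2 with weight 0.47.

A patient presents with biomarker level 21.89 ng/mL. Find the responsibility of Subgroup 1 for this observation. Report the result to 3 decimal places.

0.464

P(component k | x) = π_k·f_k(x) / marginal(x), where marginal(x) = Σ_j π_j·f_j(x).
Evaluate each component's likelihood at the observed value:
  f_1 = (1/(3.2·√(2π)))·exp(−(21.89−16.0)²/(2·3.2²)) = 0.124669·exp(-1.69395) = 0.0229133
  f_2 = (1/(3.2·√(2π)))·exp(−(21.89−27.3)²/(2·3.2²)) = 0.124669·exp(-1.42911) = 0.0298612
Weight by the priors:
  π_1·f_1 = 0.53 × 0.0229133 = 0.012144
  π_2·f_2 = 0.47 × 0.0298612 = 0.0140348
Normaliser: 0.012144 + 0.0140348 = 0.0261788
P(Subgroup 1 | 21.89 ng/mL) = 0.012144 / 0.0261788 ≈ 0.464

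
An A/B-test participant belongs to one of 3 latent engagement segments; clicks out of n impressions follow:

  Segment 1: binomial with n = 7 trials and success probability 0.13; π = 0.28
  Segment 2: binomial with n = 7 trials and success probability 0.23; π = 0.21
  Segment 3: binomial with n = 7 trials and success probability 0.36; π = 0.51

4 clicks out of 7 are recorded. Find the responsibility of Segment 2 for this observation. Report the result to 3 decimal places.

By Bayes' theorem, P(k | x) = π_k f_k(x) / Σ_j π_j f_j(x).
Component likelihoods at x = 4 clicks out of 7:
  L_1 = C(7,4)·0.13^4·0.87^3 = 35·0.00028561·0.658503 = 0.00658263
  L_2 = C(7,4)·0.23^4·0.77^3 = 35·0.00279841·0.456533 = 0.0447148
  L_3 = C(7,4)·0.36^4·0.64^3 = 35·0.0167962·0.262144 = 0.154105
Weight by the priors:
  π_1·L_1 = 0.28 × 0.00658263 = 0.00184314
  π_2·L_2 = 0.21 × 0.0447148 = 0.00939011
  π_3·L_3 = 0.51 × 0.154105 = 0.0785938
Sum: 0.00184314 + 0.00939011 + 0.0785938 = 0.089827
So the posterior for Segment 2 is 0.00939011 / 0.089827 ≈ 0.105.

0.105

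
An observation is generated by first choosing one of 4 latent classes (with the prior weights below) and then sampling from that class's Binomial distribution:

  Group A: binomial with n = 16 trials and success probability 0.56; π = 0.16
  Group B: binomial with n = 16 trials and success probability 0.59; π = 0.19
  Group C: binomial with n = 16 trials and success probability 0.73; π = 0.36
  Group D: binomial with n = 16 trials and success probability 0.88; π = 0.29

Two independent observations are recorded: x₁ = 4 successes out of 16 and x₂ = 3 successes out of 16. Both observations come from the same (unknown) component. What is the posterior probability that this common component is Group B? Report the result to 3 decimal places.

0.226

P(component k | x) = w_k·f_k(x) / marginal(x), where marginal(x) = Σ_j w_j·f_j(x).
Since both observations come from the same component, the likelihood for component k is f_k(x₁)·f_k(x₂).
  f_A = [0.00942444] × [0.00227844] = 2.1473e-05
  f_B = [0.00497606] × [0.00106398] = 5.29444e-06
  f_C = [7.75761e-05] × [8.82847e-06] = 6.84879e-10
  f_D = [9.73144e-09] × [4.08312e-10] = 3.97346e-18
Unnormalised posteriors:
  w_A·f_A = 0.16 × 2.1473e-05 = 3.43568e-06
  w_B·f_B = 0.19 × 5.29444e-06 = 1.00594e-06
  w_C·f_C = 0.36 × 6.84879e-10 = 2.46556e-10
  w_D·f_D = 0.29 × 3.97346e-18 = 1.1523e-18
Sum: 3.43568e-06 + 1.00594e-06 + 2.46556e-10 + 1.1523e-18 = 4.44187e-06
So the posterior for Group B is 1.00594e-06 / 4.44187e-06 ≈ 0.226.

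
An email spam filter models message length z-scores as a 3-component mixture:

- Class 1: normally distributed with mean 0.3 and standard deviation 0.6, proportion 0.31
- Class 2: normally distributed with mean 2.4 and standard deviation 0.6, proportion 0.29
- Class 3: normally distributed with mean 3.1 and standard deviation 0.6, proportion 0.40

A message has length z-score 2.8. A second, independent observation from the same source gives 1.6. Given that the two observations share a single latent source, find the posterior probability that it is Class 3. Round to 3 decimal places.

Posterior ∝ prior × likelihood, so P(k | x) ∝ P(Z=k) f_k(x); normalise over all components.
Since both observations come from the same component, the likelihood for component k is f_k(x₁)·f_k(x₂).
  p_1 = [0.000112938] × [0.0635877] = 7.18149e-06
  p_2 = [0.532413] × [0.27335] = 0.145535
  p_3 = [0.586776] × [0.0292138] = 0.017142
Unnormalised posteriors:
  P(Z=1)·p_1 = 0.31 × 7.18149e-06 = 2.22626e-06
  P(Z=2)·p_2 = 0.29 × 0.145535 = 0.0422052
  P(Z=3)·p_3 = 0.40 × 0.017142 = 0.00685679
Normaliser: 2.22626e-06 + 0.0422052 + 0.00685679 = 0.0490642
Responsibility of Class 3: 0.00685679 / 0.0490642 ≈ 0.140

0.140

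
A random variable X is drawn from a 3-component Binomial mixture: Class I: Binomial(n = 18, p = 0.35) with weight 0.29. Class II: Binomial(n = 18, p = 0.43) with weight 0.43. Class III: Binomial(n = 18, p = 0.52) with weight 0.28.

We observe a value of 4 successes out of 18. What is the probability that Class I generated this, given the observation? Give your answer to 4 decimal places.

Posterior ∝ prior × likelihood, so P(k | x) ∝ π_k f_k(x); normalise over all components.
Binomial probabilities:
  p_I = C(18,4)·0.35^4·0.65^14 = 3060·0.0150062·0.00240318 = 0.110352
  p_II = C(18,4)·0.43^4·0.57^14 = 3060·0.034188·0.000382162 = 0.03998
  p_III = C(18,4)·0.52^4·0.48^14 = 3060·0.0731162·3.44649e-05 = 0.00771103
Multiply by the mixture weights:
  π_I·p_I = 0.29 × 0.110352 = 0.0320021
  π_II·p_II = 0.43 × 0.03998 = 0.0171914
  π_III·p_III = 0.28 × 0.00771103 = 0.00215909
Denominator: 0.0320021 + 0.0171914 + 0.00215909 = 0.0513526
P(Class I | the observation) ≈ 0.6232

0.6232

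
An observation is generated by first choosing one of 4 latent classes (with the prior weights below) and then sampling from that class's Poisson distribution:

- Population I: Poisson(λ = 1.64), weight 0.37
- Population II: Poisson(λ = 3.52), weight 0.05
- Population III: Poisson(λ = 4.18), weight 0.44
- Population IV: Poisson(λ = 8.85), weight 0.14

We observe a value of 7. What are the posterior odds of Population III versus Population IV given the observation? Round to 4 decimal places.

The posterior odds equal the prior odds times the likelihood ratio: (π_i/π_j)·(f_i(x)/f_j(x)).
Evaluate each component's likelihood at the observed value:
  L_I = e^(−1.64)·1.64^7/7! = 0.0012281
  L_II = e^(−3.52)·3.52^7/7! = 0.0393234
  L_III = e^(−4.18)·4.18^7/7! = 0.0676788
  L_IV = e^(−8.85)·8.85^7/7! = 0.120967
Odds = (0.44/0.14) × (0.0676788/0.120967) = 3.14286 × 0.559482 ≈ 1.7584

1.7584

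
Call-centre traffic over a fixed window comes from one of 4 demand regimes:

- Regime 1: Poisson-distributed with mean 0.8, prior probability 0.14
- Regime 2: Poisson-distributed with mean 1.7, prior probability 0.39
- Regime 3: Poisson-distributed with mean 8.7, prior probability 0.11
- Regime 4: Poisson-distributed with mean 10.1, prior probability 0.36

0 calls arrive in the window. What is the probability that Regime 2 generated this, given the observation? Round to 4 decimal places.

Apply Bayes' rule: the posterior for each component is proportional to its prior times its likelihood at x.
Evaluate each component's likelihood at the observed value:
  p_1 = 0.449329
  p_2 = 0.182684
  p_3 = 0.000166586
  p_4 = 4.10796e-05
Weight by the priors:
  π_1·p_1 = 0.14 × 0.449329 = 0.0629061
  π_2·p_2 = 0.39 × 0.182684 = 0.0712466
  π_3·p_3 = 0.11 × 0.000166586 = 1.83244e-05
  π_4·p_4 = 0.36 × 4.10796e-05 = 1.47886e-05
Evidence: 0.0629061 + 0.0712466 + 1.83244e-05 + 1.47886e-05 = 0.134186
P(Regime 2 | 0 calls) = 0.0712466 / 0.134186 ≈ 0.5310

0.5310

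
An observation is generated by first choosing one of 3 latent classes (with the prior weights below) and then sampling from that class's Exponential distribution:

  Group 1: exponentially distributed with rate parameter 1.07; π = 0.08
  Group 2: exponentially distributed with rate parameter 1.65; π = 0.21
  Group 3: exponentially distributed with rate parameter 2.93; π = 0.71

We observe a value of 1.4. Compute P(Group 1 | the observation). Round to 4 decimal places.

By Bayes' theorem, P(k | x) = P(Z=k) f_k(x) / Σ_j P(Z=j) f_j(x).
Exponential densities:
  f_1 = 1.07·e^(−1.07·1.4) = 1.07·e^(−1.4980) = 0.239227
  f_2 = 1.65·e^(−1.65·1.4) = 1.65·e^(−2.3100) = 0.163781
  f_3 = 2.93·e^(−2.93·1.4) = 2.93·e^(−4.1020) = 0.0484609
Weight by the priors:
  P(Z=1)·f_1 = 0.08 × 0.239227 = 0.0191382
  P(Z=2)·f_2 = 0.21 × 0.163781 = 0.034394
  P(Z=3)·f_3 = 0.71 × 0.0484609 = 0.0344073
Sum: 0.0191382 + 0.034394 + 0.0344073 = 0.0879395
So the posterior for Group 1 is 0.0191382 / 0.0879395 ≈ 0.2176.

0.2176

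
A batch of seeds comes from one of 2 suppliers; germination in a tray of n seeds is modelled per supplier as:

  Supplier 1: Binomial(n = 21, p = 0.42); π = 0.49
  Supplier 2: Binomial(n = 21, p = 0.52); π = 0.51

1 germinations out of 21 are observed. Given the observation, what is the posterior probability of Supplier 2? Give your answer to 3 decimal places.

The responsibility of component k is P(Z=k) f_k(x) divided by Σ_j P(Z=j) f_j(x).
Evaluate each component's likelihood at the observed value:
  f_1 = 0.000163692
  f_2 = 4.60307e-06
Unnormalised posteriors:
  P(Z=1)·f_1 = 0.49 × 0.000163692 = 8.02093e-05
  P(Z=2)·f_2 = 0.51 × 4.60307e-06 = 2.34756e-06
Normaliser: 8.02093e-05 + 2.34756e-06 = 8.25568e-05
Responsibility of Supplier 2: 2.34756e-06 / 8.25568e-05 ≈ 0.028

0.028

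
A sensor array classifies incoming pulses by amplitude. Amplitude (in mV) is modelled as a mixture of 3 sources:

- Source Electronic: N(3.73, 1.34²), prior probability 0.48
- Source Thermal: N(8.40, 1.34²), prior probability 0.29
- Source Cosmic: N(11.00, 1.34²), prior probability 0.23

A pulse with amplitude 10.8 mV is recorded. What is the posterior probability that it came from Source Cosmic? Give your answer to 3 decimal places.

P(component k | x) = π_k·f_k(x) / marginal(x), where marginal(x) = Σ_j π_j·f_j(x).
Component likelihoods at x = 10.8 mV:
  p_Electronic = 2.68524e-07
  p_Thermal = 0.059873
  p_Cosmic = 0.29442
Multiply by the mixture weights:
  π_Electronic·p_Electronic = 0.48 × 2.68524e-07 = 1.28891e-07
  π_Thermal·p_Thermal = 0.29 × 0.059873 = 0.0173632
  π_Cosmic·p_Cosmic = 0.23 × 0.29442 = 0.0677167
Normaliser: 1.28891e-07 + 0.0173632 + 0.0677167 = 0.08508
Responsibility of Source Cosmic: 0.0677167 / 0.08508 ≈ 0.796

0.796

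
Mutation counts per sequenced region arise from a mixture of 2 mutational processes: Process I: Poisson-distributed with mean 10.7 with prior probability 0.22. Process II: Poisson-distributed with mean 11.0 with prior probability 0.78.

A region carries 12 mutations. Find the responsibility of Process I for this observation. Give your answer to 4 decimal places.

0.2146

The responsibility of component k is π_k f_k(x) divided by Σ_j π_j f_j(x).
Evaluate each component's likelihood at the observed value:
  p_I = 0.106003
  p_II = 0.10943
Unnormalised posteriors:
  π_I·p_I = 0.22 × 0.106003 = 0.0233206
  π_II·p_II = 0.78 × 0.10943 = 0.0853553
Denominator: 0.0233206 + 0.0853553 = 0.108676
P(Process I | the observation) = 0.0233206 / 0.108676 ≈ 0.2146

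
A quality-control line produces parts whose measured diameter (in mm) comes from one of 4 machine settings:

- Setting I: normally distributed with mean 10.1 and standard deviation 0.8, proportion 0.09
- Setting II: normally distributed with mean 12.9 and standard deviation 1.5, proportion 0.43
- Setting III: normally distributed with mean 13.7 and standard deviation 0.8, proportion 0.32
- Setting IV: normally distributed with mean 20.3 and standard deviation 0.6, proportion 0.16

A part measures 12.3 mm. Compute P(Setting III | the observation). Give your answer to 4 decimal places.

By Bayes' theorem, P(k | x) = w_k f_k(x) / Σ_j w_j f_j(x).
Evaluate each component's likelihood at the observed value:
  p_I = 0.011367
  p_II = 0.245513
  p_III = 0.107847
  p_IV = 1.65503e-39
Unnormalised posteriors:
  w_I·p_I = 0.09 × 0.011367 = 0.00102303
  w_II·p_II = 0.43 × 0.245513 = 0.105571
  w_III·p_III = 0.32 × 0.107847 = 0.0345109
  w_IV·p_IV = 0.16 × 1.65503e-39 = 2.64804e-40
Denominator: 0.00102303 + 0.105571 + 0.0345109 + 2.64804e-40 = 0.141105
P(Setting III | data) ≈ 0.2446

0.2446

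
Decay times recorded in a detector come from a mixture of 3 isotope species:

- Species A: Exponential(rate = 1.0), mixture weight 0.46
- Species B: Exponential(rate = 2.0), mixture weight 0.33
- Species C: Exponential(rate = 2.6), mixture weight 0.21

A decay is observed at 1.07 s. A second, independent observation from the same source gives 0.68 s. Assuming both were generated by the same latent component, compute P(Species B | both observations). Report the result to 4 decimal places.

0.2957

The responsibility of component k is w_k f_k(x) divided by Σ_j w_j f_j(x).
Since both observations come from the same component, the likelihood for component k is f_k(x₁)·f_k(x₂).
  f_A = [0.343009] × [0.506617] = 0.173774
  f_B = [0.23531] × [0.513322] = 0.12079
  f_C = [0.160978] × [0.443752] = 0.0714343
Prior × likelihood for each component:
  w_A·f_A = 0.46 × 0.173774 = 0.079936
  w_B·f_B = 0.33 × 0.12079 = 0.0398605
  w_C·f_C = 0.21 × 0.0714343 = 0.0150012
Denominator: 0.079936 + 0.0398605 + 0.0150012 = 0.134798
So the posterior for Species B is 0.0398605 / 0.134798 ≈ 0.2957.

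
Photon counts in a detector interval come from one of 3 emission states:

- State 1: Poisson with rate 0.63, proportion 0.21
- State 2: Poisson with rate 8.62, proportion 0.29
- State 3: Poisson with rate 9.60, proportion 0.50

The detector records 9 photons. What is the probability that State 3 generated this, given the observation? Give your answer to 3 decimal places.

The responsibility of component k is w_k f_k(x) divided by Σ_j w_j f_j(x).
Evaluate each component's likelihood at the observed value:
  p_1 = 2.29454e-08
  p_2 = 0.130672
  p_3 = 0.129256
Multiply by the mixture weights:
  w_1·p_1 = 0.21 × 2.29454e-08 = 4.81854e-09
  w_2·p_2 = 0.29 × 0.130672 = 0.037895
  w_3·p_3 = 0.50 × 0.129256 = 0.064628
Denominator: 4.81854e-09 + 0.037895 + 0.064628 = 0.102523
P(State 3 | x) = 0.064628 / 0.102523 ≈ 0.630

0.630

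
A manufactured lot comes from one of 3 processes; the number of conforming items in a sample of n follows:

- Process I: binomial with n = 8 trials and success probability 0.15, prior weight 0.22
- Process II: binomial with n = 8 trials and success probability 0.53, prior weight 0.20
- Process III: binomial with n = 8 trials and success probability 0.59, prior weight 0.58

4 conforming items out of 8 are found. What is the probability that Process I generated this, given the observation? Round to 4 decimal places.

0.0207

P(component k | x) = π_k·f_k(x) / marginal(x), where marginal(x) = Σ_j π_j·f_j(x).
Binomial probabilities:
  p_I = C(8,4)·0.15^4·0.85^4 = 70·0.00050625·0.522006 = 0.0184986
  p_II = C(8,4)·0.53^4·0.47^4 = 70·0.0789048·0.0487968 = 0.269521
  p_III = C(8,4)·0.59^4·0.41^4 = 70·0.121174·0.0282576 = 0.239685
Weight by the priors:
  π_I·p_I = 0.22 × 0.0184986 = 0.00406969
  π_II·p_II = 0.20 × 0.269521 = 0.0539042
  π_III·p_III = 0.58 × 0.239685 = 0.139018
Normaliser: 0.00406969 + 0.0539042 + 0.139018 = 0.196991
Responsibility of Process I: 0.00406969 / 0.196991 ≈ 0.0207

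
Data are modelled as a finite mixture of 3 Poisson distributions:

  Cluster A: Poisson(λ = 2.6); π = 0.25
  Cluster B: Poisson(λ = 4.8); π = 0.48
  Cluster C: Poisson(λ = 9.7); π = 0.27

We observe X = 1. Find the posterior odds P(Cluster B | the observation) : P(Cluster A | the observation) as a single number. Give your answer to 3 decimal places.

0.393

The posterior odds equal the prior odds times the likelihood ratio: (π_i/π_j)·(f_i(x)/f_j(x)).
Poisson probabilities:
  f_A = 0.193111
  f_B = 0.0395028
  f_C = 0.00059445
0.0189613 / 0.0482778 ≈ 0.393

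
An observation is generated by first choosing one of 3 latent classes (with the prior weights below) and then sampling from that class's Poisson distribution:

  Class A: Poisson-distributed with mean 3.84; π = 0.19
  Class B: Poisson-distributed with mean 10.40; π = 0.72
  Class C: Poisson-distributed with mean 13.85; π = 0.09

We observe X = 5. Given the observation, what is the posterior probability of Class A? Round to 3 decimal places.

The responsibility of component k is P(Z=k) f_k(x) divided by Σ_j P(Z=j) f_j(x).
Component likelihoods at x = 5:
  L_A = 0.149549
  L_B = 0.0308548
  L_C = 0.00410288
Prior × likelihood for each component:
  P(Z=A)·L_A = 0.19 × 0.149549 = 0.0284143
  P(Z=B)·L_B = 0.72 × 0.0308548 = 0.0222155
  P(Z=C)·L_C = 0.09 × 0.00410288 = 0.000369259
Normaliser: 0.0284143 + 0.0222155 + 0.000369259 = 0.0509991
Responsibility of Class A: 0.0284143 / 0.0509991 ≈ 0.557

0.557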